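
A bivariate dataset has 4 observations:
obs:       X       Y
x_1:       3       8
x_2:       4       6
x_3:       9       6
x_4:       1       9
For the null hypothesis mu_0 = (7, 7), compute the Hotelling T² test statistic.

Step 1 — sample mean vector:
  mean(X) = (3 + 4 + 9 + 1) / 4 = 17/4 = 4.25
  mean(Y) = (8 + 6 + 6 + 9) / 4 = 29/4 = 7.25
  x̄ = (4.25, 7.25),  deviation x̄ - mu_0 = (4.25, 7.25) - (7, 7) = (-2.75, 0.25).

Step 2 — sample covariance matrix, S[i,j] = (1/(n-1)) · Σ_k (x_{k,i} - mean_i) · (x_{k,j} - mean_j), divisor n-1 = 3:
  S[X,X] = ((-1.25)·(-1.25) + (-0.25)·(-0.25) + (4.75)·(4.75) + (-3.25)·(-3.25)) / 3 = 34.75/3 = 11.5833
  S[X,Y] = ((-1.25)·(0.75) + (-0.25)·(-1.25) + (4.75)·(-1.25) + (-3.25)·(1.75)) / 3 = -12.25/3 = -4.0833
  S[Y,Y] = ((0.75)·(0.75) + (-1.25)·(-1.25) + (-1.25)·(-1.25) + (1.75)·(1.75)) / 3 = 6.75/3 = 2.25
  S = [[11.5833, -4.0833],
 [-4.0833, 2.25]].

Step 3 — invert S. det(S) = 11.5833·2.25 - (-4.0833)² = 9.3889.
  S^{-1} = (1/det) · [[d, -b], [-b, a]] = [[0.2396, 0.4349],
 [0.4349, 1.2337]].

Step 4 — quadratic form (x̄ - mu_0)^T · S^{-1} · (x̄ - mu_0):
  S^{-1} · (x̄ - mu_0) = (-0.5503, -0.8876),
  (x̄ - mu_0)^T · [...] = (-2.75)·(-0.5503) + (0.25)·(-0.8876) = 1.2914.

Step 5 — scale by n: T² = 4 · 1.2914 = 5.1657.

T² ≈ 5.1657


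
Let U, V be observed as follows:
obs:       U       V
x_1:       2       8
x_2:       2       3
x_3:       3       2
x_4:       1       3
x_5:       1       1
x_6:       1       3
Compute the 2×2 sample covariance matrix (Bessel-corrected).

Step 1 — column means:
  mean(U) = (2 + 2 + 3 + 1 + 1 + 1) / 6 = 10/6 = 1.6667
  mean(V) = (8 + 3 + 2 + 3 + 1 + 3) / 6 = 20/6 = 3.3333

Step 2 — sample covariance S[i,j] = (1/(n-1)) · Σ_k (x_{k,i} - mean_i) · (x_{k,j} - mean_j), with n-1 = 5.
  S[U,U] = ((0.3333)·(0.3333) + (0.3333)·(0.3333) + (1.3333)·(1.3333) + (-0.6667)·(-0.6667) + (-0.6667)·(-0.6667) + (-0.6667)·(-0.6667)) / 5 = 3.3333/5 = 0.6667
  S[U,V] = ((0.3333)·(4.6667) + (0.3333)·(-0.3333) + (1.3333)·(-1.3333) + (-0.6667)·(-0.3333) + (-0.6667)·(-2.3333) + (-0.6667)·(-0.3333)) / 5 = 1.6667/5 = 0.3333
  S[V,V] = ((4.6667)·(4.6667) + (-0.3333)·(-0.3333) + (-1.3333)·(-1.3333) + (-0.3333)·(-0.3333) + (-2.3333)·(-2.3333) + (-0.3333)·(-0.3333)) / 5 = 29.3333/5 = 5.8667

S is symmetric (S[j,i] = S[i,j]). Assembling:

S = [[0.6667, 0.3333],
 [0.3333, 5.8667]]


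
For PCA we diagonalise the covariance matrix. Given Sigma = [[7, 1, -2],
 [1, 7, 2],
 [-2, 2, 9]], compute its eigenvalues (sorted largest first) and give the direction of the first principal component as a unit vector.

Step 1 — characteristic polynomial p(λ) = det(λI - Sigma) = λ³ - tr·λ² + c_1·λ - det, where tr = trace, c_1 = sum of the principal 2×2 minors, det = det(Sigma):
  tr = 7 + 7 + 9 = 23,
  c_1 = (7·7 - (1)²) + (7·9 - (-2)²) + (7·9 - (2)²) = 48 + 59 + 59 = 166,
  det = 7·(7·9 - (2)²) - (1)·((1)·9 - (2)·(-2)) + (-2)·((1)·(2) - 7·(-2)) = 7·(59) - (1)·(13) + (-2)·(16) = 368.
  So p(λ) = λ³ - 23λ² + 166λ - 368.
Step 2 — look for an integer root (rational root theorem: any rational root is an integer divisor of 368). Testing λ = 8:
  p(8) = 512 - 1472 + 1328 - 368 = 0  ✓
  Dividing out (λ - 8): p(λ) = (λ - 8)(λ² - 15λ + 46).
Step 3 — remaining eigenvalues from the quadratic λ² - 15λ + 46 = 0:
  Δ = 15² - 4·46 = 225 - 184 = 41,  λ = (15 ± √41)/2 = (15 ± 6.4031)/2 ≈ 10.7016 or 4.2984.
  Sorted: λ_1 = 10.7016,  λ_2 = 8,  λ_3 = 4.2984  (check: sum = 23 = tr ✓).

Step 4 — unit eigenvector for λ_1 ≈ 10.7016: v spans the null space of (Sigma - λ_1 I), whose rows are
  r_1 = (-3.7016, 1, -2),  r_2 = (1, -3.7016, 2),  r_3 = (-2, 2, -1.7016).
  v is orthogonal to every row, so take v ∝ r_1 × r_2 = ((1)·(2) - (-2)·(-3.7016), (-2)·(1) - (-3.7016)·(2), (-3.7016)·(-3.7016) - (1)·(1)) ≈ (-5.4031, 5.4031, 12.7016).
  Rescale (multiply by -1 so the first nonzero entry is positive): u = (5.4031, -5.4031, -12.7016).
  ||u|| = √((5.4031)² + (-5.4031)² + (-12.7016)²) = √(219.7172) ≈ 14.8229,  v_1 = u/||u|| ≈ (0.3645, -0.3645, -0.8569) (||v_1|| = 1).

λ_1 = 10.7016,  λ_2 = 8,  λ_3 = 4.2984;  v_1 ≈ (0.3645, -0.3645, -0.8569)


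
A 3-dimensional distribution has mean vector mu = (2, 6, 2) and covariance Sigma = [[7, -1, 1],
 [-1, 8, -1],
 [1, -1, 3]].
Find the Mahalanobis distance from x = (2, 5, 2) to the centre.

Step 1 — centre the observation: (x - mu) = (0, -1, 0).

Step 2 — invert Sigma (cofactor / det for 3×3, or solve directly):
  Sigma^{-1} = [[0.1513, 0.0132, -0.0461],
 [0.0132, 0.1316, 0.0395],
 [-0.0461, 0.0395, 0.3618]].

Step 3 — form the quadratic (x - mu)^T · Sigma^{-1} · (x - mu):
  Sigma^{-1} · (x - mu) = (-0.0132, -0.1316, -0.0395).
  (x - mu)^T · [Sigma^{-1} · (x - mu)] = (0)·(-0.0132) + (-1)·(-0.1316) + (0)·(-0.0395) = 0.1316.

Step 4 — take square root: d = √(0.1316) ≈ 0.3627.

d(x, mu) = √(0.1316) ≈ 0.3627


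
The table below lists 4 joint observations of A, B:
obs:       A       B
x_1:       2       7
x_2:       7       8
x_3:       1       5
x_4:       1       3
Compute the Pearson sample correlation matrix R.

Step 1 — column means:
  mean(A) = (2 + 7 + 1 + 1) / 4 = 11/4 = 2.75
  mean(B) = (7 + 8 + 5 + 3) / 4 = 23/4 = 5.75

Step 2 — sample variances and covariances s[i,j] = (1/(n-1)) · Σ_k (x_{k,i} - mean_i) · (x_{k,j} - mean_j), with n-1 = 3:
  s[A,A] = ((-0.75)·(-0.75) + (4.25)·(4.25) + (-1.75)·(-1.75) + (-1.75)·(-1.75)) / 3 = 24.75/3 = 8.25
  s[A,B] = ((-0.75)·(1.25) + (4.25)·(2.25) + (-1.75)·(-0.75) + (-1.75)·(-2.75)) / 3 = 14.75/3 = 4.9167
  s[B,B] = ((1.25)·(1.25) + (2.25)·(2.25) + (-0.75)·(-0.75) + (-2.75)·(-2.75)) / 3 = 14.75/3 = 4.9167
  Sample standard deviations s_i = √(s[i,i]):
  s(A) = √(8.25) = 2.8723
  s(B) = √(4.9167) = 2.2174

Step 3 — r_{ij} = s_{ij} / (s_i · s_j):
  r[A,A] = 1 (diagonal).
  r[A,B] = 4.9167 / (2.8723 · 2.2174) = 4.9167 / 6.3689 = 0.772
  r[B,B] = 1 (diagonal).

R is symmetric with unit diagonal. Assembling:

R = [[1, 0.772],
 [0.772, 1]]


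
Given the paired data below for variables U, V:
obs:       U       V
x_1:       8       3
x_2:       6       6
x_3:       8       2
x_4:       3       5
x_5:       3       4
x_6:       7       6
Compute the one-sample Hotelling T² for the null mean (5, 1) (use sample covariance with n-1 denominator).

Step 1 — sample mean vector:
  mean(U) = (8 + 6 + 8 + 3 + 3 + 7) / 6 = 35/6 = 5.8333
  mean(V) = (3 + 6 + 2 + 5 + 4 + 6) / 6 = 26/6 = 4.3333
  x̄ = (5.8333, 4.3333),  deviation x̄ - mu_0 = (5.8333, 4.3333) - (5, 1) = (0.8333, 3.3333).

Step 2 — sample covariance matrix, S[i,j] = (1/(n-1)) · Σ_k (x_{k,i} - mean_i) · (x_{k,j} - mean_j), divisor n-1 = 5:
  S[U,U] = ((2.1667)·(2.1667) + (0.1667)·(0.1667) + (2.1667)·(2.1667) + (-2.8333)·(-2.8333) + (-2.8333)·(-2.8333) + (1.1667)·(1.1667)) / 5 = 26.8333/5 = 5.3667
  S[U,V] = ((2.1667)·(-1.3333) + (0.1667)·(1.6667) + (2.1667)·(-2.3333) + (-2.8333)·(0.6667) + (-2.8333)·(-0.3333) + (1.1667)·(1.6667)) / 5 = -6.6667/5 = -1.3333
  S[V,V] = ((-1.3333)·(-1.3333) + (1.6667)·(1.6667) + (-2.3333)·(-2.3333) + (0.6667)·(0.6667) + (-0.3333)·(-0.3333) + (1.6667)·(1.6667)) / 5 = 13.3333/5 = 2.6667
  S = [[5.3667, -1.3333],
 [-1.3333, 2.6667]].

Step 3 — invert S. det(S) = 5.3667·2.6667 - (-1.3333)² = 12.5333.
  S^{-1} = (1/det) · [[d, -b], [-b, a]] = [[0.2128, 0.1064],
 [0.1064, 0.4282]].

Step 4 — quadratic form (x̄ - mu_0)^T · S^{-1} · (x̄ - mu_0):
  S^{-1} · (x̄ - mu_0) = (0.5319, 1.516),
  (x̄ - mu_0)^T · [...] = (0.8333)·(0.5319) + (3.3333)·(1.516) = 5.4965.

Step 5 — scale by n: T² = 6 · 5.4965 = 32.9787.

T² ≈ 32.9787


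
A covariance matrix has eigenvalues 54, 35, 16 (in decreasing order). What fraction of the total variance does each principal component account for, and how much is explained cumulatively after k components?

Step 1 — total variance = trace(Sigma) = Σ λ_i = 54 + 35 + 16 = 105.

Step 2 — fraction explained by component i = λ_i / Σ λ:
  PC1: 54/105 = 0.5143
  PC2: 35/105 = 0.3333
  PC3: 16/105 = 0.1524

Step 3 — cumulative fraction after k components = (λ_1 + ... + λ_k) / Σ λ:
  k = 1: 54/105 = 0.5143
  k = 2: (54 + 35)/105 = 89/105 = 0.8476
  k = 3: (54 + 35 + 16)/105 = 105/105 = 1

Summary (fraction, with percent):

explained: PC1 0.5143 (51.43%), PC2 0.3333 (33.33%), PC3 0.1524 (15.24%);  cumulative: 0.5143, 0.8476, 1


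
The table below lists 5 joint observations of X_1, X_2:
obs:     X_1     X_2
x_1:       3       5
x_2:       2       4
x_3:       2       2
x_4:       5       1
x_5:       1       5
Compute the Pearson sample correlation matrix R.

Step 1 — column means:
  mean(X_1) = (3 + 2 + 2 + 5 + 1) / 5 = 13/5 = 2.6
  mean(X_2) = (5 + 4 + 2 + 1 + 5) / 5 = 17/5 = 3.4

Step 2 — sample variances and covariances s[i,j] = (1/(n-1)) · Σ_k (x_{k,i} - mean_i) · (x_{k,j} - mean_j), with n-1 = 4:
  s[X_1,X_1] = ((0.4)·(0.4) + (-0.6)·(-0.6) + (-0.6)·(-0.6) + (2.4)·(2.4) + (-1.6)·(-1.6)) / 4 = 9.2/4 = 2.3
  s[X_1,X_2] = ((0.4)·(1.6) + (-0.6)·(0.6) + (-0.6)·(-1.4) + (2.4)·(-2.4) + (-1.6)·(1.6)) / 4 = -7.2/4 = -1.8
  s[X_2,X_2] = ((1.6)·(1.6) + (0.6)·(0.6) + (-1.4)·(-1.4) + (-2.4)·(-2.4) + (1.6)·(1.6)) / 4 = 13.2/4 = 3.3
  Sample standard deviations s_i = √(s[i,i]):
  s(X_1) = √(2.3) = 1.5166
  s(X_2) = √(3.3) = 1.8166

Step 3 — r_{ij} = s_{ij} / (s_i · s_j):
  r[X_1,X_1] = 1 (diagonal).
  r[X_1,X_2] = -1.8 / (1.5166 · 1.8166) = -1.8 / 2.755 = -0.6534
  r[X_2,X_2] = 1 (diagonal).

R is symmetric with unit diagonal. Assembling:

R = [[1, -0.6534],
 [-0.6534, 1]]


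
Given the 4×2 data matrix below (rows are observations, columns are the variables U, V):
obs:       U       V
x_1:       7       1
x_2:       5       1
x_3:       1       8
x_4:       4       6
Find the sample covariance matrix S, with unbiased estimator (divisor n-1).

Step 1 — column means:
  mean(U) = (7 + 5 + 1 + 4) / 4 = 17/4 = 4.25
  mean(V) = (1 + 1 + 8 + 6) / 4 = 16/4 = 4

Step 2 — sample covariance S[i,j] = (1/(n-1)) · Σ_k (x_{k,i} - mean_i) · (x_{k,j} - mean_j), with n-1 = 3.
  S[U,U] = ((2.75)·(2.75) + (0.75)·(0.75) + (-3.25)·(-3.25) + (-0.25)·(-0.25)) / 3 = 18.75/3 = 6.25
  S[U,V] = ((2.75)·(-3) + (0.75)·(-3) + (-3.25)·(4) + (-0.25)·(2)) / 3 = -24/3 = -8
  S[V,V] = ((-3)·(-3) + (-3)·(-3) + (4)·(4) + (2)·(2)) / 3 = 38/3 = 12.6667

S is symmetric (S[j,i] = S[i,j]). Assembling:

S = [[6.25, -8],
 [-8, 12.6667]]


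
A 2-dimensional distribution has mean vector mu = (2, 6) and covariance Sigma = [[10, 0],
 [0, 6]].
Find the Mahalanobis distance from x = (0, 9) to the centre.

Step 1 — centre the observation: (x - mu) = (-2, 3).

Step 2 — invert Sigma. det(Sigma) = 10·6 - (0)² = 60.
  Sigma^{-1} = (1/det) · [[d, -b], [-b, a]] = [[0.1, 0],
 [0, 0.1667]].

Step 3 — form the quadratic (x - mu)^T · Sigma^{-1} · (x - mu):
  Sigma^{-1} · (x - mu) = (-0.2, 0.5).
  (x - mu)^T · [Sigma^{-1} · (x - mu)] = (-2)·(-0.2) + (3)·(0.5) = 1.9.

Step 4 — take square root: d = √(1.9) ≈ 1.3784.

d(x, mu) = √(1.9) ≈ 1.3784


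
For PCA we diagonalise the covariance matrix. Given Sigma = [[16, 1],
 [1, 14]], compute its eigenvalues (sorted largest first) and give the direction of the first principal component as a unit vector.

Step 1 — characteristic polynomial of 2×2 Sigma:
  det(Sigma - λI) = λ² - trace · λ + det = 0.
  trace = 16 + 14 = 30, det = 16·14 - (1)² = 223.
Step 2 — discriminant:
  Δ = trace² - 4·det = 900 - 892 = 8.
Step 3 — eigenvalues:
  λ = (trace ± √Δ)/2 = (30 ± 2.8284)/2,
  λ_1 = 16.4142,  λ_2 = 13.5858.

Step 4 — unit eigenvector for λ_1: solve (Sigma - λ_1 I)v = 0. First row:
  (16 - 16.4142)·v_x + (1)·v_y = 0, i.e. (-0.4142)·v_x + (1)·v_y = 0,
  so v ∝ (b, λ_1 - a) = (1, 0.4142) = u.
  ||u|| = √((1)² + (0.4142)²) = √(1.1716) ≈ 1.0824,
  v_1 = u/||u|| ≈ (0.9239, 0.3827) (||v_1|| = 1).

λ_1 = 16.4142,  λ_2 = 13.5858;  v_1 ≈ (0.9239, 0.3827)


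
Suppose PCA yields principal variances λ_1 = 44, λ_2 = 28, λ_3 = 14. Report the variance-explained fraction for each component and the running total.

Step 1 — total variance = trace(Sigma) = Σ λ_i = 44 + 28 + 14 = 86.

Step 2 — fraction explained by component i = λ_i / Σ λ:
  PC1: 44/86 = 0.5116
  PC2: 28/86 = 0.3256
  PC3: 14/86 = 0.1628

Step 3 — cumulative fraction after k components = (λ_1 + ... + λ_k) / Σ λ:
  k = 1: 44/86 = 0.5116
  k = 2: (44 + 28)/86 = 72/86 = 0.8372
  k = 3: (44 + 28 + 14)/86 = 86/86 = 1

Summary (fraction, with percent):

explained: PC1 0.5116 (51.16%), PC2 0.3256 (32.56%), PC3 0.1628 (16.28%);  cumulative: 0.5116, 0.8372, 1


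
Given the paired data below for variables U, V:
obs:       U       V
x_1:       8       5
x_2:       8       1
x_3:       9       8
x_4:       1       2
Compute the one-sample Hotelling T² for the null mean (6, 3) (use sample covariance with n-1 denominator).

Step 1 — sample mean vector:
  mean(U) = (8 + 8 + 9 + 1) / 4 = 26/4 = 6.5
  mean(V) = (5 + 1 + 8 + 2) / 4 = 16/4 = 4
  x̄ = (6.5, 4),  deviation x̄ - mu_0 = (6.5, 4) - (6, 3) = (0.5, 1).

Step 2 — sample covariance matrix, S[i,j] = (1/(n-1)) · Σ_k (x_{k,i} - mean_i) · (x_{k,j} - mean_j), divisor n-1 = 3:
  S[U,U] = ((1.5)·(1.5) + (1.5)·(1.5) + (2.5)·(2.5) + (-5.5)·(-5.5)) / 3 = 41/3 = 13.6667
  S[U,V] = ((1.5)·(1) + (1.5)·(-3) + (2.5)·(4) + (-5.5)·(-2)) / 3 = 18/3 = 6
  S[V,V] = ((1)·(1) + (-3)·(-3) + (4)·(4) + (-2)·(-2)) / 3 = 30/3 = 10
  S = [[13.6667, 6],
 [6, 10]].

Step 3 — invert S. det(S) = 13.6667·10 - (6)² = 100.6667.
  S^{-1} = (1/det) · [[d, -b], [-b, a]] = [[0.0993, -0.0596],
 [-0.0596, 0.1358]].

Step 4 — quadratic form (x̄ - mu_0)^T · S^{-1} · (x̄ - mu_0):
  S^{-1} · (x̄ - mu_0) = (-0.0099, 0.106),
  (x̄ - mu_0)^T · [...] = (0.5)·(-0.0099) + (1)·(0.106) = 0.101.

Step 5 — scale by n: T² = 4 · 0.101 = 0.404.

T² ≈ 0.404


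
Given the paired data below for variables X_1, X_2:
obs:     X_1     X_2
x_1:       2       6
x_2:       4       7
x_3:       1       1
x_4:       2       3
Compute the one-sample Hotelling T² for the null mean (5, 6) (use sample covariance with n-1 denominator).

Step 1 — sample mean vector:
  mean(X_1) = (2 + 4 + 1 + 2) / 4 = 9/4 = 2.25
  mean(X_2) = (6 + 7 + 1 + 3) / 4 = 17/4 = 4.25
  x̄ = (2.25, 4.25),  deviation x̄ - mu_0 = (2.25, 4.25) - (5, 6) = (-2.75, -1.75).

Step 2 — sample covariance matrix, S[i,j] = (1/(n-1)) · Σ_k (x_{k,i} - mean_i) · (x_{k,j} - mean_j), divisor n-1 = 3:
  S[X_1,X_1] = ((-0.25)·(-0.25) + (1.75)·(1.75) + (-1.25)·(-1.25) + (-0.25)·(-0.25)) / 3 = 4.75/3 = 1.5833
  S[X_1,X_2] = ((-0.25)·(1.75) + (1.75)·(2.75) + (-1.25)·(-3.25) + (-0.25)·(-1.25)) / 3 = 8.75/3 = 2.9167
  S[X_2,X_2] = ((1.75)·(1.75) + (2.75)·(2.75) + (-3.25)·(-3.25) + (-1.25)·(-1.25)) / 3 = 22.75/3 = 7.5833
  S = [[1.5833, 2.9167],
 [2.9167, 7.5833]].

Step 3 — invert S. det(S) = 1.5833·7.5833 - (2.9167)² = 3.5.
  S^{-1} = (1/det) · [[d, -b], [-b, a]] = [[2.1667, -0.8333],
 [-0.8333, 0.4524]].

Step 4 — quadratic form (x̄ - mu_0)^T · S^{-1} · (x̄ - mu_0):
  S^{-1} · (x̄ - mu_0) = (-4.5, 1.5),
  (x̄ - mu_0)^T · [...] = (-2.75)·(-4.5) + (-1.75)·(1.5) = 9.75.

Step 5 — scale by n: T² = 4 · 9.75 = 39.

T² ≈ 39


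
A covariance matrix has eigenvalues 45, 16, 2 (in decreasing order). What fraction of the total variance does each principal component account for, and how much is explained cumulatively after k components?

Step 1 — total variance = trace(Sigma) = Σ λ_i = 45 + 16 + 2 = 63.

Step 2 — fraction explained by component i = λ_i / Σ λ:
  PC1: 45/63 = 0.7143
  PC2: 16/63 = 0.254
  PC3: 2/63 = 0.0317

Step 3 — cumulative fraction after k components = (λ_1 + ... + λ_k) / Σ λ:
  k = 1: 45/63 = 0.7143
  k = 2: (45 + 16)/63 = 61/63 = 0.9683
  k = 3: (45 + 16 + 2)/63 = 63/63 = 1

Summary (fraction, with percent):

explained: PC1 0.7143 (71.43%), PC2 0.254 (25.4%), PC3 0.0317 (3.17%);  cumulative: 0.7143, 0.9683, 1


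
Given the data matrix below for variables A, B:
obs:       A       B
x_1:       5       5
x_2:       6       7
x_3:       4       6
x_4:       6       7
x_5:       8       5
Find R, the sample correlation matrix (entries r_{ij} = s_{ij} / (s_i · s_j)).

Step 1 — column means:
  mean(A) = (5 + 6 + 4 + 6 + 8) / 5 = 29/5 = 5.8
  mean(B) = (5 + 7 + 6 + 7 + 5) / 5 = 30/5 = 6

Step 2 — sample variances and covariances s[i,j] = (1/(n-1)) · Σ_k (x_{k,i} - mean_i) · (x_{k,j} - mean_j), with n-1 = 4:
  s[A,A] = ((-0.8)·(-0.8) + (0.2)·(0.2) + (-1.8)·(-1.8) + (0.2)·(0.2) + (2.2)·(2.2)) / 4 = 8.8/4 = 2.2
  s[A,B] = ((-0.8)·(-1) + (0.2)·(1) + (-1.8)·(0) + (0.2)·(1) + (2.2)·(-1)) / 4 = -1/4 = -0.25
  s[B,B] = ((-1)·(-1) + (1)·(1) + (0)·(0) + (1)·(1) + (-1)·(-1)) / 4 = 4/4 = 1
  Sample standard deviations s_i = √(s[i,i]):
  s(A) = √(2.2) = 1.4832
  s(B) = √(1) = 1

Step 3 — r_{ij} = s_{ij} / (s_i · s_j):
  r[A,A] = 1 (diagonal).
  r[A,B] = -0.25 / (1.4832 · 1) = -0.25 / 1.4832 = -0.1685
  r[B,B] = 1 (diagonal).

R is symmetric with unit diagonal. Assembling:

R = [[1, -0.1685],
 [-0.1685, 1]]


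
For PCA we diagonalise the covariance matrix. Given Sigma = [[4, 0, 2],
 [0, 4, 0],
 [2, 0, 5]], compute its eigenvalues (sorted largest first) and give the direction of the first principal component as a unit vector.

Step 1 — characteristic polynomial p(λ) = det(λI - Sigma) = λ³ - tr·λ² + c_1·λ - det, where tr = trace, c_1 = sum of the principal 2×2 minors, det = det(Sigma):
  tr = 4 + 4 + 5 = 13,
  c_1 = (4·4 - (0)²) + (4·5 - (2)²) + (4·5 - (0)²) = 16 + 16 + 20 = 52,
  det = 4·(4·5 - (0)²) - (0)·((0)·5 - (0)·(2)) + (2)·((0)·(0) - 4·(2)) = 4·(20) - (0)·(0) + (2)·(-8) = 64.
  So p(λ) = λ³ - 13λ² + 52λ - 64.
Step 2 — look for an integer root (rational root theorem: any rational root is an integer divisor of 64). Testing λ = 4:
  p(4) = 64 - 208 + 208 - 64 = 0  ✓
  Dividing out (λ - 4): p(λ) = (λ - 4)(λ² - 9λ + 16).
Step 3 — remaining eigenvalues from the quadratic λ² - 9λ + 16 = 0:
  Δ = 9² - 4·16 = 81 - 64 = 17,  λ = (9 ± √17)/2 = (9 ± 4.1231)/2 ≈ 6.5616 or 2.4384.
  Sorted: λ_1 = 6.5616,  λ_2 = 4,  λ_3 = 2.4384  (check: sum = 13 = tr ✓).

Step 4 — unit eigenvector for λ_1 ≈ 6.5616: v spans the null space of (Sigma - λ_1 I), whose rows are
  r_1 = (-2.5616, 0, 2),  r_2 = (0, -2.5616, 0),  r_3 = (2, 0, -1.5616).
  v is orthogonal to every row, so take v ∝ r_1 × r_2 = ((0)·(0) - (2)·(-2.5616), (2)·(0) - (-2.5616)·(0), (-2.5616)·(-2.5616) - (0)·(0)) ≈ (5.1231, 0, 6.5616).
  Let u = (5.1231, 0, 6.5616).
  ||u|| = √((5.1231)² + (0)² + (6.5616)²) = √(69.3002) ≈ 8.3247,  v_1 = u/||u|| ≈ (0.6154, 0, 0.7882) (||v_1|| = 1).

λ_1 = 6.5616,  λ_2 = 4,  λ_3 = 2.4384;  v_1 ≈ (0.6154, 0, 0.7882)


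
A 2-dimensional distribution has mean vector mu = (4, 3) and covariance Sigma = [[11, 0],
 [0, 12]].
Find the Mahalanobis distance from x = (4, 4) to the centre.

Step 1 — centre the observation: (x - mu) = (0, 1).

Step 2 — invert Sigma. det(Sigma) = 11·12 - (0)² = 132.
  Sigma^{-1} = (1/det) · [[d, -b], [-b, a]] = [[0.0909, 0],
 [0, 0.0833]].

Step 3 — form the quadratic (x - mu)^T · Sigma^{-1} · (x - mu):
  Sigma^{-1} · (x - mu) = (0, 0.0833).
  (x - mu)^T · [Sigma^{-1} · (x - mu)] = (0)·(0) + (1)·(0.0833) = 0.0833.

Step 4 — take square root: d = √(0.0833) ≈ 0.2887.

d(x, mu) = √(0.0833) ≈ 0.2887


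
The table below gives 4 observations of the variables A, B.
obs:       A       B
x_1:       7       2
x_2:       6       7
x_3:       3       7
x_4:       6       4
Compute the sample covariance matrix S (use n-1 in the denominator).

Step 1 — column means:
  mean(A) = (7 + 6 + 3 + 6) / 4 = 22/4 = 5.5
  mean(B) = (2 + 7 + 7 + 4) / 4 = 20/4 = 5

Step 2 — sample covariance S[i,j] = (1/(n-1)) · Σ_k (x_{k,i} - mean_i) · (x_{k,j} - mean_j), with n-1 = 3.
  S[A,A] = ((1.5)·(1.5) + (0.5)·(0.5) + (-2.5)·(-2.5) + (0.5)·(0.5)) / 3 = 9/3 = 3
  S[A,B] = ((1.5)·(-3) + (0.5)·(2) + (-2.5)·(2) + (0.5)·(-1)) / 3 = -9/3 = -3
  S[B,B] = ((-3)·(-3) + (2)·(2) + (2)·(2) + (-1)·(-1)) / 3 = 18/3 = 6

S is symmetric (S[j,i] = S[i,j]). Assembling:

S = [[3, -3],
 [-3, 6]]


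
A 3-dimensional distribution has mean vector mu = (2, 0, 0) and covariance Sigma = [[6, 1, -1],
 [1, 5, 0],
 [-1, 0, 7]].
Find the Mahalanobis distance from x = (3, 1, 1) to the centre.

Step 1 — centre the observation: (x - mu) = (1, 1, 1).

Step 2 — invert Sigma (cofactor / det for 3×3, or solve directly):
  Sigma^{-1} = [[0.1768, -0.0354, 0.0253],
 [-0.0354, 0.2071, -0.0051],
 [0.0253, -0.0051, 0.1465]].

Step 3 — form the quadratic (x - mu)^T · Sigma^{-1} · (x - mu):
  Sigma^{-1} · (x - mu) = (0.1667, 0.1667, 0.1667).
  (x - mu)^T · [Sigma^{-1} · (x - mu)] = (1)·(0.1667) + (1)·(0.1667) + (1)·(0.1667) = 0.5.

Step 4 — take square root: d = √(0.5) ≈ 0.7071.

d(x, mu) = √(0.5) ≈ 0.7071


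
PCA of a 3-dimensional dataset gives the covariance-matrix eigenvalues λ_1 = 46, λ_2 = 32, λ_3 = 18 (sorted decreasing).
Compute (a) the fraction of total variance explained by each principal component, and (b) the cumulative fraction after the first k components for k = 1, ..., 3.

Step 1 — total variance = trace(Sigma) = Σ λ_i = 46 + 32 + 18 = 96.

Step 2 — fraction explained by component i = λ_i / Σ λ:
  PC1: 46/96 = 0.4792
  PC2: 32/96 = 0.3333
  PC3: 18/96 = 0.1875

Step 3 — cumulative fraction after k components = (λ_1 + ... + λ_k) / Σ λ:
  k = 1: 46/96 = 0.4792
  k = 2: (46 + 32)/96 = 78/96 = 0.8125
  k = 3: (46 + 32 + 18)/96 = 96/96 = 1

Summary (fraction, with percent):

explained: PC1 0.4792 (47.92%), PC2 0.3333 (33.33%), PC3 0.1875 (18.75%);  cumulative: 0.4792, 0.8125, 1


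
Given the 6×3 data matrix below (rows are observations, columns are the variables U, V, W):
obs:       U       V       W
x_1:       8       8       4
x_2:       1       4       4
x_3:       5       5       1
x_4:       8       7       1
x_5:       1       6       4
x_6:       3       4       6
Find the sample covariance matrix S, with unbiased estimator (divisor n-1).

Step 1 — column means:
  mean(U) = (8 + 1 + 5 + 8 + 1 + 3) / 6 = 26/6 = 4.3333
  mean(V) = (8 + 4 + 5 + 7 + 6 + 4) / 6 = 34/6 = 5.6667
  mean(W) = (4 + 4 + 1 + 1 + 4 + 6) / 6 = 20/6 = 3.3333

Step 2 — sample covariance S[i,j] = (1/(n-1)) · Σ_k (x_{k,i} - mean_i) · (x_{k,j} - mean_j), with n-1 = 5.
  S[U,U] = ((3.6667)·(3.6667) + (-3.3333)·(-3.3333) + (0.6667)·(0.6667) + (3.6667)·(3.6667) + (-3.3333)·(-3.3333) + (-1.3333)·(-1.3333)) / 5 = 51.3333/5 = 10.2667
  S[U,V] = ((3.6667)·(2.3333) + (-3.3333)·(-1.6667) + (0.6667)·(-0.6667) + (3.6667)·(1.3333) + (-3.3333)·(0.3333) + (-1.3333)·(-1.6667)) / 5 = 19.6667/5 = 3.9333
  S[U,W] = ((3.6667)·(0.6667) + (-3.3333)·(0.6667) + (0.6667)·(-2.3333) + (3.6667)·(-2.3333) + (-3.3333)·(0.6667) + (-1.3333)·(2.6667)) / 5 = -15.6667/5 = -3.1333
  S[V,V] = ((2.3333)·(2.3333) + (-1.6667)·(-1.6667) + (-0.6667)·(-0.6667) + (1.3333)·(1.3333) + (0.3333)·(0.3333) + (-1.6667)·(-1.6667)) / 5 = 13.3333/5 = 2.6667
  S[V,W] = ((2.3333)·(0.6667) + (-1.6667)·(0.6667) + (-0.6667)·(-2.3333) + (1.3333)·(-2.3333) + (0.3333)·(0.6667) + (-1.6667)·(2.6667)) / 5 = -5.3333/5 = -1.0667
  S[W,W] = ((0.6667)·(0.6667) + (0.6667)·(0.6667) + (-2.3333)·(-2.3333) + (-2.3333)·(-2.3333) + (0.6667)·(0.6667) + (2.6667)·(2.6667)) / 5 = 19.3333/5 = 3.8667

S is symmetric (S[j,i] = S[i,j]). Assembling:

S = [[10.2667, 3.9333, -3.1333],
 [3.9333, 2.6667, -1.0667],
 [-3.1333, -1.0667, 3.8667]]


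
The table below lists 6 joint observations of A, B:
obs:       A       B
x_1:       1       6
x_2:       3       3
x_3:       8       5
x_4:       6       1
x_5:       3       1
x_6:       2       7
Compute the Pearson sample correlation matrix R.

Step 1 — column means:
  mean(A) = (1 + 3 + 8 + 6 + 3 + 2) / 6 = 23/6 = 3.8333
  mean(B) = (6 + 3 + 5 + 1 + 1 + 7) / 6 = 23/6 = 3.8333

Step 2 — sample variances and covariances s[i,j] = (1/(n-1)) · Σ_k (x_{k,i} - mean_i) · (x_{k,j} - mean_j), with n-1 = 5:
  s[A,A] = ((-2.8333)·(-2.8333) + (-0.8333)·(-0.8333) + (4.1667)·(4.1667) + (2.1667)·(2.1667) + (-0.8333)·(-0.8333) + (-1.8333)·(-1.8333)) / 5 = 34.8333/5 = 6.9667
  s[A,B] = ((-2.8333)·(2.1667) + (-0.8333)·(-0.8333) + (4.1667)·(1.1667) + (2.1667)·(-2.8333) + (-0.8333)·(-2.8333) + (-1.8333)·(3.1667)) / 5 = -10.1667/5 = -2.0333
  s[B,B] = ((2.1667)·(2.1667) + (-0.8333)·(-0.8333) + (1.1667)·(1.1667) + (-2.8333)·(-2.8333) + (-2.8333)·(-2.8333) + (3.1667)·(3.1667)) / 5 = 32.8333/5 = 6.5667
  Sample standard deviations s_i = √(s[i,i]):
  s(A) = √(6.9667) = 2.6394
  s(B) = √(6.5667) = 2.5626

Step 3 — r_{ij} = s_{ij} / (s_i · s_j):
  r[A,A] = 1 (diagonal).
  r[A,B] = -2.0333 / (2.6394 · 2.5626) = -2.0333 / 6.7637 = -0.3006
  r[B,B] = 1 (diagonal).

R is symmetric with unit diagonal. Assembling:

R = [[1, -0.3006],
 [-0.3006, 1]]


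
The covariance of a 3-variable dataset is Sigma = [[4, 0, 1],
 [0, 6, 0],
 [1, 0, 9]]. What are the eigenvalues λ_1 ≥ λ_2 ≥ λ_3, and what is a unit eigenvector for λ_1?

Step 1 — characteristic polynomial p(λ) = det(λI - Sigma) = λ³ - tr·λ² + c_1·λ - det, where tr = trace, c_1 = sum of the principal 2×2 minors, det = det(Sigma):
  tr = 4 + 6 + 9 = 19,
  c_1 = (4·6 - (0)²) + (4·9 - (1)²) + (6·9 - (0)²) = 24 + 35 + 54 = 113,
  det = 4·(6·9 - (0)²) - (0)·((0)·9 - (0)·(1)) + (1)·((0)·(0) - 6·(1)) = 4·(54) - (0)·(0) + (1)·(-6) = 210.
  So p(λ) = λ³ - 19λ² + 113λ - 210.
Step 2 — look for an integer root (rational root theorem: any rational root is an integer divisor of 210). Testing λ = 6:
  p(6) = 216 - 684 + 678 - 210 = 0  ✓
  Dividing out (λ - 6): p(λ) = (λ - 6)(λ² - 13λ + 35).
Step 3 — remaining eigenvalues from the quadratic λ² - 13λ + 35 = 0:
  Δ = 13² - 4·35 = 169 - 140 = 29,  λ = (13 ± √29)/2 = (13 ± 5.3852)/2 ≈ 9.1926 or 3.8074.
  Sorted: λ_1 = 9.1926,  λ_2 = 6,  λ_3 = 3.8074  (check: sum = 19 = tr ✓).

Step 4 — unit eigenvector for λ_1 ≈ 9.1926: v spans the null space of (Sigma - λ_1 I), whose rows are
  r_1 = (-5.1926, 0, 1),  r_2 = (0, -3.1926, 0),  r_3 = (1, 0, -0.1926).
  v is orthogonal to every row, so take v ∝ r_1 × r_2 = ((0)·(0) - (1)·(-3.1926), (1)·(0) - (-5.1926)·(0), (-5.1926)·(-3.1926) - (0)·(0)) ≈ (3.1926, 0, 16.5777).
  Let u = (3.1926, 0, 16.5777).
  ||u|| = √((3.1926)² + (0)² + (16.5777)²) = √(285.0143) ≈ 16.8824,  v_1 = u/||u|| ≈ (0.1891, 0, 0.982) (||v_1|| = 1).

λ_1 = 9.1926,  λ_2 = 6,  λ_3 = 3.8074;  v_1 ≈ (0.1891, 0, 0.982)


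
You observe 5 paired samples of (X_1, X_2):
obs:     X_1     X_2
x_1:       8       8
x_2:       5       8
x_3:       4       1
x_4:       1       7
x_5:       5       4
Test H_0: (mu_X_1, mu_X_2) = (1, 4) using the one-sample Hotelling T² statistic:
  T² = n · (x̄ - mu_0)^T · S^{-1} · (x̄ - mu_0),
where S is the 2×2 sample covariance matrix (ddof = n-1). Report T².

Step 1 — sample mean vector:
  mean(X_1) = (8 + 5 + 4 + 1 + 5) / 5 = 23/5 = 4.6
  mean(X_2) = (8 + 8 + 1 + 7 + 4) / 5 = 28/5 = 5.6
  x̄ = (4.6, 5.6),  deviation x̄ - mu_0 = (4.6, 5.6) - (1, 4) = (3.6, 1.6).

Step 2 — sample covariance matrix, S[i,j] = (1/(n-1)) · Σ_k (x_{k,i} - mean_i) · (x_{k,j} - mean_j), divisor n-1 = 4:
  S[X_1,X_1] = ((3.4)·(3.4) + (0.4)·(0.4) + (-0.6)·(-0.6) + (-3.6)·(-3.6) + (0.4)·(0.4)) / 4 = 25.2/4 = 6.3
  S[X_1,X_2] = ((3.4)·(2.4) + (0.4)·(2.4) + (-0.6)·(-4.6) + (-3.6)·(1.4) + (0.4)·(-1.6)) / 4 = 6.2/4 = 1.55
  S[X_2,X_2] = ((2.4)·(2.4) + (2.4)·(2.4) + (-4.6)·(-4.6) + (1.4)·(1.4) + (-1.6)·(-1.6)) / 4 = 37.2/4 = 9.3
  S = [[6.3, 1.55],
 [1.55, 9.3]].

Step 3 — invert S. det(S) = 6.3·9.3 - (1.55)² = 56.1875.
  S^{-1} = (1/det) · [[d, -b], [-b, a]] = [[0.1655, -0.0276],
 [-0.0276, 0.1121]].

Step 4 — quadratic form (x̄ - mu_0)^T · S^{-1} · (x̄ - mu_0):
  S^{-1} · (x̄ - mu_0) = (0.5517, 0.0801),
  (x̄ - mu_0)^T · [...] = (3.6)·(0.5517) + (1.6)·(0.0801) = 2.1143.

Step 5 — scale by n: T² = 5 · 2.1143 = 10.5717.

T² ≈ 10.5717


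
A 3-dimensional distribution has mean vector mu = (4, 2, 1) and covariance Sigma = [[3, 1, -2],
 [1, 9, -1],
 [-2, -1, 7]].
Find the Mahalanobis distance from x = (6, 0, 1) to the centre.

Step 1 — centre the observation: (x - mu) = (2, -2, 0).

Step 2 — invert Sigma (cofactor / det for 3×3, or solve directly):
  Sigma^{-1} = [[0.4218, -0.034, 0.1156],
 [-0.034, 0.1156, 0.0068],
 [0.1156, 0.0068, 0.1769]].

Step 3 — form the quadratic (x - mu)^T · Sigma^{-1} · (x - mu):
  Sigma^{-1} · (x - mu) = (0.9116, -0.2993, 0.2177).
  (x - mu)^T · [Sigma^{-1} · (x - mu)] = (2)·(0.9116) + (-2)·(-0.2993) + (0)·(0.2177) = 2.4218.

Step 4 — take square root: d = √(2.4218) ≈ 1.5562.

d(x, mu) = √(2.4218) ≈ 1.5562


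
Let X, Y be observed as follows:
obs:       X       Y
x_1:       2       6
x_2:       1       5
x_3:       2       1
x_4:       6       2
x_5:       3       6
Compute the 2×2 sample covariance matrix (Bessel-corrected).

Step 1 — column means:
  mean(X) = (2 + 1 + 2 + 6 + 3) / 5 = 14/5 = 2.8
  mean(Y) = (6 + 5 + 1 + 2 + 6) / 5 = 20/5 = 4

Step 2 — sample covariance S[i,j] = (1/(n-1)) · Σ_k (x_{k,i} - mean_i) · (x_{k,j} - mean_j), with n-1 = 4.
  S[X,X] = ((-0.8)·(-0.8) + (-1.8)·(-1.8) + (-0.8)·(-0.8) + (3.2)·(3.2) + (0.2)·(0.2)) / 4 = 14.8/4 = 3.7
  S[X,Y] = ((-0.8)·(2) + (-1.8)·(1) + (-0.8)·(-3) + (3.2)·(-2) + (0.2)·(2)) / 4 = -7/4 = -1.75
  S[Y,Y] = ((2)·(2) + (1)·(1) + (-3)·(-3) + (-2)·(-2) + (2)·(2)) / 4 = 22/4 = 5.5

S is symmetric (S[j,i] = S[i,j]). Assembling:

S = [[3.7, -1.75],
 [-1.75, 5.5]]


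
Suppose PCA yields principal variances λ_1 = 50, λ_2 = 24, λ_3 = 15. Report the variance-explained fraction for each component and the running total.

Step 1 — total variance = trace(Sigma) = Σ λ_i = 50 + 24 + 15 = 89.

Step 2 — fraction explained by component i = λ_i / Σ λ:
  PC1: 50/89 = 0.5618
  PC2: 24/89 = 0.2697
  PC3: 15/89 = 0.1685

Step 3 — cumulative fraction after k components = (λ_1 + ... + λ_k) / Σ λ:
  k = 1: 50/89 = 0.5618
  k = 2: (50 + 24)/89 = 74/89 = 0.8315
  k = 3: (50 + 24 + 15)/89 = 89/89 = 1

Summary (fraction, with percent):

explained: PC1 0.5618 (56.18%), PC2 0.2697 (26.97%), PC3 0.1685 (16.85%);  cumulative: 0.5618, 0.8315, 1


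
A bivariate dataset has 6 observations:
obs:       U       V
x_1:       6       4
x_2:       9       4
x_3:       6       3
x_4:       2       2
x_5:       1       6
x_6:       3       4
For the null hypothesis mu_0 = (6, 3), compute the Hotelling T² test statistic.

Step 1 — sample mean vector:
  mean(U) = (6 + 9 + 6 + 2 + 1 + 3) / 6 = 27/6 = 4.5
  mean(V) = (4 + 4 + 3 + 2 + 6 + 4) / 6 = 23/6 = 3.8333
  x̄ = (4.5, 3.8333),  deviation x̄ - mu_0 = (4.5, 3.8333) - (6, 3) = (-1.5, 0.8333).

Step 2 — sample covariance matrix, S[i,j] = (1/(n-1)) · Σ_k (x_{k,i} - mean_i) · (x_{k,j} - mean_j), divisor n-1 = 5:
  S[U,U] = ((1.5)·(1.5) + (4.5)·(4.5) + (1.5)·(1.5) + (-2.5)·(-2.5) + (-3.5)·(-3.5) + (-1.5)·(-1.5)) / 5 = 45.5/5 = 9.1
  S[U,V] = ((1.5)·(0.1667) + (4.5)·(0.1667) + (1.5)·(-0.8333) + (-2.5)·(-1.8333) + (-3.5)·(2.1667) + (-1.5)·(0.1667)) / 5 = -3.5/5 = -0.7
  S[V,V] = ((0.1667)·(0.1667) + (0.1667)·(0.1667) + (-0.8333)·(-0.8333) + (-1.8333)·(-1.8333) + (2.1667)·(2.1667) + (0.1667)·(0.1667)) / 5 = 8.8333/5 = 1.7667
  S = [[9.1, -0.7],
 [-0.7, 1.7667]].

Step 3 — invert S. det(S) = 9.1·1.7667 - (-0.7)² = 15.5867.
  S^{-1} = (1/det) · [[d, -b], [-b, a]] = [[0.1133, 0.0449],
 [0.0449, 0.5838]].

Step 4 — quadratic form (x̄ - mu_0)^T · S^{-1} · (x̄ - mu_0):
  S^{-1} · (x̄ - mu_0) = (-0.1326, 0.4192),
  (x̄ - mu_0)^T · [...] = (-1.5)·(-0.1326) + (0.8333)·(0.4192) = 0.5482.

Step 5 — scale by n: T² = 6 · 0.5482 = 3.2891.

T² ≈ 3.2891


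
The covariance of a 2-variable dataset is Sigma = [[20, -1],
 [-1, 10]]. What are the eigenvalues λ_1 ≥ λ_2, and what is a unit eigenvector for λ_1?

Step 1 — characteristic polynomial of 2×2 Sigma:
  det(Sigma - λI) = λ² - trace · λ + det = 0.
  trace = 20 + 10 = 30, det = 20·10 - (-1)² = 199.
Step 2 — discriminant:
  Δ = trace² - 4·det = 900 - 796 = 104.
Step 3 — eigenvalues:
  λ = (trace ± √Δ)/2 = (30 ± 10.198)/2,
  λ_1 = 20.099,  λ_2 = 9.901.

Step 4 — unit eigenvector for λ_1: solve (Sigma - λ_1 I)v = 0. First row:
  (20 - 20.099)·v_x + (-1)·v_y = 0, i.e. (-0.099)·v_x + (-1)·v_y = 0,
  so v ∝ (b, λ_1 - a) = (-1, 0.099); multiply by -1 so the first entry is positive: u = (1, -0.099).
  ||u|| = √((1)² + (-0.099)²) = √(1.0098) ≈ 1.0049,
  v_1 = u/||u|| ≈ (0.9951, -0.0985) (||v_1|| = 1).

λ_1 = 20.099,  λ_2 = 9.901;  v_1 ≈ (0.9951, -0.0985)


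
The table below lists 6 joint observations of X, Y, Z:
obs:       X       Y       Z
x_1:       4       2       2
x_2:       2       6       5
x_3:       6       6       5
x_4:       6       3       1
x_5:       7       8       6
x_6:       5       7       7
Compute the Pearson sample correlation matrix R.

Step 1 — column means:
  mean(X) = (4 + 2 + 6 + 6 + 7 + 5) / 6 = 30/6 = 5
  mean(Y) = (2 + 6 + 6 + 3 + 8 + 7) / 6 = 32/6 = 5.3333
  mean(Z) = (2 + 5 + 5 + 1 + 6 + 7) / 6 = 26/6 = 4.3333

Step 2 — sample variances and covariances s[i,j] = (1/(n-1)) · Σ_k (x_{k,i} - mean_i) · (x_{k,j} - mean_j), with n-1 = 5:
  s[X,X] = ((-1)·(-1) + (-3)·(-3) + (1)·(1) + (1)·(1) + (2)·(2) + (0)·(0)) / 5 = 16/5 = 3.2
  s[X,Y] = ((-1)·(-3.3333) + (-3)·(0.6667) + (1)·(0.6667) + (1)·(-2.3333) + (2)·(2.6667) + (0)·(1.6667)) / 5 = 5/5 = 1
  s[X,Z] = ((-1)·(-2.3333) + (-3)·(0.6667) + (1)·(0.6667) + (1)·(-3.3333) + (2)·(1.6667) + (0)·(2.6667)) / 5 = 1/5 = 0.2
  s[Y,Y] = ((-3.3333)·(-3.3333) + (0.6667)·(0.6667) + (0.6667)·(0.6667) + (-2.3333)·(-2.3333) + (2.6667)·(2.6667) + (1.6667)·(1.6667)) / 5 = 27.3333/5 = 5.4667
  s[Y,Z] = ((-3.3333)·(-2.3333) + (0.6667)·(0.6667) + (0.6667)·(0.6667) + (-2.3333)·(-3.3333) + (2.6667)·(1.6667) + (1.6667)·(2.6667)) / 5 = 25.3333/5 = 5.0667
  s[Z,Z] = ((-2.3333)·(-2.3333) + (0.6667)·(0.6667) + (0.6667)·(0.6667) + (-3.3333)·(-3.3333) + (1.6667)·(1.6667) + (2.6667)·(2.6667)) / 5 = 27.3333/5 = 5.4667
  Sample standard deviations s_i = √(s[i,i]):
  s(X) = √(3.2) = 1.7889
  s(Y) = √(5.4667) = 2.3381
  s(Z) = √(5.4667) = 2.3381

Step 3 — r_{ij} = s_{ij} / (s_i · s_j):
  r[X,X] = 1 (diagonal).
  r[X,Y] = 1 / (1.7889 · 2.3381) = 1 / 4.1825 = 0.2391
  r[X,Z] = 0.2 / (1.7889 · 2.3381) = 0.2 / 4.1825 = 0.0478
  r[Y,Y] = 1 (diagonal).
  r[Y,Z] = 5.0667 / (2.3381 · 2.3381) = 5.0667 / 5.4667 = 0.9268
  r[Z,Z] = 1 (diagonal).

R is symmetric with unit diagonal. Assembling:

R = [[1, 0.2391, 0.0478],
 [0.2391, 1, 0.9268],
 [0.0478, 0.9268, 1]]


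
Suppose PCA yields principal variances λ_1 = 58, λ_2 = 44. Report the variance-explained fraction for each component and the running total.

Step 1 — total variance = trace(Sigma) = Σ λ_i = 58 + 44 = 102.

Step 2 — fraction explained by component i = λ_i / Σ λ:
  PC1: 58/102 = 0.5686
  PC2: 44/102 = 0.4314

Step 3 — cumulative fraction after k components = (λ_1 + ... + λ_k) / Σ λ:
  k = 1: 58/102 = 0.5686
  k = 2: (58 + 44)/102 = 102/102 = 1

Summary (fraction, with percent):

explained: PC1 0.5686 (56.86%), PC2 0.4314 (43.14%);  cumulative: 0.5686, 1


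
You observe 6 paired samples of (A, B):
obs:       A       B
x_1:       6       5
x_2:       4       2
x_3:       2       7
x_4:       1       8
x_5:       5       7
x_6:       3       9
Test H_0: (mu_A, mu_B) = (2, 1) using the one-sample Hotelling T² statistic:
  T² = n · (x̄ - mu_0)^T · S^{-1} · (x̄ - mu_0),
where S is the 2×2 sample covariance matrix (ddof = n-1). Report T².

Step 1 — sample mean vector:
  mean(A) = (6 + 4 + 2 + 1 + 5 + 3) / 6 = 21/6 = 3.5
  mean(B) = (5 + 2 + 7 + 8 + 7 + 9) / 6 = 38/6 = 6.3333
  x̄ = (3.5, 6.3333),  deviation x̄ - mu_0 = (3.5, 6.3333) - (2, 1) = (1.5, 5.3333).

Step 2 — sample covariance matrix, S[i,j] = (1/(n-1)) · Σ_k (x_{k,i} - mean_i) · (x_{k,j} - mean_j), divisor n-1 = 5:
  S[A,A] = ((2.5)·(2.5) + (0.5)·(0.5) + (-1.5)·(-1.5) + (-2.5)·(-2.5) + (1.5)·(1.5) + (-0.5)·(-0.5)) / 5 = 17.5/5 = 3.5
  S[A,B] = ((2.5)·(-1.3333) + (0.5)·(-4.3333) + (-1.5)·(0.6667) + (-2.5)·(1.6667) + (1.5)·(0.6667) + (-0.5)·(2.6667)) / 5 = -11/5 = -2.2
  S[B,B] = ((-1.3333)·(-1.3333) + (-4.3333)·(-4.3333) + (0.6667)·(0.6667) + (1.6667)·(1.6667) + (0.6667)·(0.6667) + (2.6667)·(2.6667)) / 5 = 31.3333/5 = 6.2667
  S = [[3.5, -2.2],
 [-2.2, 6.2667]].

Step 3 — invert S. det(S) = 3.5·6.2667 - (-2.2)² = 17.0933.
  S^{-1} = (1/det) · [[d, -b], [-b, a]] = [[0.3666, 0.1287],
 [0.1287, 0.2048]].

Step 4 — quadratic form (x̄ - mu_0)^T · S^{-1} · (x̄ - mu_0):
  S^{-1} · (x̄ - mu_0) = (1.2363, 1.2851),
  (x̄ - mu_0)^T · [...] = (1.5)·(1.2363) + (5.3333)·(1.2851) = 8.7084.

Step 5 — scale by n: T² = 6 · 8.7084 = 52.2504.

T² ≈ 52.2504


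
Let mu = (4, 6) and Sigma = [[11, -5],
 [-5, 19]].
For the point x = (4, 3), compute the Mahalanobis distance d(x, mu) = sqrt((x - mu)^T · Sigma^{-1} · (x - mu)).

Step 1 — centre the observation: (x - mu) = (0, -3).

Step 2 — invert Sigma. det(Sigma) = 11·19 - (-5)² = 184.
  Sigma^{-1} = (1/det) · [[d, -b], [-b, a]] = [[0.1033, 0.0272],
 [0.0272, 0.0598]].

Step 3 — form the quadratic (x - mu)^T · Sigma^{-1} · (x - mu):
  Sigma^{-1} · (x - mu) = (-0.0815, -0.1793).
  (x - mu)^T · [Sigma^{-1} · (x - mu)] = (0)·(-0.0815) + (-3)·(-0.1793) = 0.538.

Step 4 — take square root: d = √(0.538) ≈ 0.7335.

d(x, mu) = √(0.538) ≈ 0.7335


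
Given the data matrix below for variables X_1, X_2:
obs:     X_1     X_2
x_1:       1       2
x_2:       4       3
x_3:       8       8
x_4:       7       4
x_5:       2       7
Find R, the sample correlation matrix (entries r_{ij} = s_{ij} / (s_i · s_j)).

Step 1 — column means:
  mean(X_1) = (1 + 4 + 8 + 7 + 2) / 5 = 22/5 = 4.4
  mean(X_2) = (2 + 3 + 8 + 4 + 7) / 5 = 24/5 = 4.8

Step 2 — sample variances and covariances s[i,j] = (1/(n-1)) · Σ_k (x_{k,i} - mean_i) · (x_{k,j} - mean_j), with n-1 = 4:
  s[X_1,X_1] = ((-3.4)·(-3.4) + (-0.4)·(-0.4) + (3.6)·(3.6) + (2.6)·(2.6) + (-2.4)·(-2.4)) / 4 = 37.2/4 = 9.3
  s[X_1,X_2] = ((-3.4)·(-2.8) + (-0.4)·(-1.8) + (3.6)·(3.2) + (2.6)·(-0.8) + (-2.4)·(2.2)) / 4 = 14.4/4 = 3.6
  s[X_2,X_2] = ((-2.8)·(-2.8) + (-1.8)·(-1.8) + (3.2)·(3.2) + (-0.8)·(-0.8) + (2.2)·(2.2)) / 4 = 26.8/4 = 6.7
  Sample standard deviations s_i = √(s[i,i]):
  s(X_1) = √(9.3) = 3.0496
  s(X_2) = √(6.7) = 2.5884

Step 3 — r_{ij} = s_{ij} / (s_i · s_j):
  r[X_1,X_1] = 1 (diagonal).
  r[X_1,X_2] = 3.6 / (3.0496 · 2.5884) = 3.6 / 7.8937 = 0.4561
  r[X_2,X_2] = 1 (diagonal).

R is symmetric with unit diagonal. Assembling:

R = [[1, 0.4561],
 [0.4561, 1]]


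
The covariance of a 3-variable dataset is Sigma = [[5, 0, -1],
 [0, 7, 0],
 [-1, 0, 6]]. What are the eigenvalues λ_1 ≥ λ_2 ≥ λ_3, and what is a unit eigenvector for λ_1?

Step 1 — characteristic polynomial p(λ) = det(λI - Sigma) = λ³ - tr·λ² + c_1·λ - det, where tr = trace, c_1 = sum of the principal 2×2 minors, det = det(Sigma):
  tr = 5 + 7 + 6 = 18,
  c_1 = (5·7 - (0)²) + (5·6 - (-1)²) + (7·6 - (0)²) = 35 + 29 + 42 = 106,
  det = 5·(7·6 - (0)²) - (0)·((0)·6 - (0)·(-1)) + (-1)·((0)·(0) - 7·(-1)) = 5·(42) - (0)·(0) + (-1)·(7) = 203.
  So p(λ) = λ³ - 18λ² + 106λ - 203.
Step 2 — look for an integer root (rational root theorem: any rational root is an integer divisor of 203). Testing λ = 7:
  p(7) = 343 - 882 + 742 - 203 = 0  ✓
  Dividing out (λ - 7): p(λ) = (λ - 7)(λ² - 11λ + 29).
Step 3 — remaining eigenvalues from the quadratic λ² - 11λ + 29 = 0:
  Δ = 11² - 4·29 = 121 - 116 = 5,  λ = (11 ± √5)/2 = (11 ± 2.2361)/2 ≈ 6.618 or 4.382.
  Sorted: λ_1 = 7,  λ_2 = 6.618,  λ_3 = 4.382  (check: sum = 18 = tr ✓).

Step 4 — unit eigenvector for λ_1 = 7: v spans the null space of (Sigma - λ_1 I), whose rows are
  r_1 = (-2, 0, -1),  r_2 = (0, 0, 0),  r_3 = (-1, 0, -1).
  v is orthogonal to every row, so take v ∝ r_1 × r_3 = ((0)·(-1) - (-1)·(0), (-1)·(-1) - (-2)·(-1), (-2)·(0) - (0)·(-1)) = (0, -1, 0).
  Rescale (multiply by -1 so the first nonzero entry is positive): u = (0, 1, 0).
  ||u|| = √((0)² + (1)² + (0)²) = √(1) = 1,  v_1 = u/||u|| ≈ (0, 1, 0) (||v_1|| = 1).

λ_1 = 7,  λ_2 = 6.618,  λ_3 = 4.382;  v_1 ≈ (0, 1, 0)
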